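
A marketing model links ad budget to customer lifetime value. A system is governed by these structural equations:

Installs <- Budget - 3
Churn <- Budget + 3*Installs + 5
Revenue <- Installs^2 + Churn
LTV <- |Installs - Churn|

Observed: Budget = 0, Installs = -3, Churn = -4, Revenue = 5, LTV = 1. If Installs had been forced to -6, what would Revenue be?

23

Under do(Installs=-6), the mechanism Installs <- Budget - 3 is discarded; Installs is fixed at -6.
Churn = Budget + 3*Installs + 5  [with Budget=0, Installs=-6]  = -13
Revenue = Installs^2 + Churn  [with Installs=-6, Churn=-13]  = 23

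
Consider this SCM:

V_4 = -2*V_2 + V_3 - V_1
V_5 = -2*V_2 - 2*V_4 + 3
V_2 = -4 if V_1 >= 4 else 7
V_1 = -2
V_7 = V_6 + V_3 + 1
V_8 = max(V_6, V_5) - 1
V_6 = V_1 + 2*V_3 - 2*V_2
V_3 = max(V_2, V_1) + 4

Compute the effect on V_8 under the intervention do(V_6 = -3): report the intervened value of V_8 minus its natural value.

Intervening sets V_6 = -3 and removes its equation (V_6 = V_1 + 2*V_3 - 2*V_2).
V_2 = -4 if V_1 >= 4 else 7  [with V_1=-2]  = 7
V_3 = max(V_2, V_1) + 4  [with V_2=7, V_1=-2]  = 11
V_4 = -2*V_2 + V_3 - V_1  [with V_2=7, V_3=11, V_1=-2]  = -1
V_5 = -2*V_2 - 2*V_4 + 3  [with V_2=7, V_4=-1]  = -9
V_8 = max(V_6, V_5) - 1  [with V_6=-3, V_5=-9]  = -4
Without intervention: V_2 = -4 if V_1 >= 4 else 7  [with V_1=-2]  = 7; V_3 = max(V_2, V_1) + 4  [with V_2=7, V_1=-2]  = 11; V_4 = -2*V_2 + V_3 - V_1  [with V_2=7, V_3=11, V_1=-2]  = -1; V_5 = -2*V_2 - 2*V_4 + 3  [with V_2=7, V_4=-1]  = -9; V_6 = V_1 + 2*V_3 - 2*V_2  [with V_1=-2, V_3=11, V_2=7]  = 6; V_8 = max(V_6, V_5) - 1  [with V_6=6, V_5=-9]  = 5.
Change = -4 − 5 = -9.

-9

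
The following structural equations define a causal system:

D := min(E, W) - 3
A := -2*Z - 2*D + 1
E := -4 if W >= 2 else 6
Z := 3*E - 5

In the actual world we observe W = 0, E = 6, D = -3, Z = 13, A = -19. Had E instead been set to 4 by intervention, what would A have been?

do(E=4) replaces the equation E := -4 if W >= 2 else 6 with the constant E = 4.
D = min(E, W) - 3  [with E=4, W=0]  = -3
Z = 3*E - 5  [with E=4]  = 7
A = -2*Z - 2*D + 1  [with Z=7, D=-3]  = -7

-7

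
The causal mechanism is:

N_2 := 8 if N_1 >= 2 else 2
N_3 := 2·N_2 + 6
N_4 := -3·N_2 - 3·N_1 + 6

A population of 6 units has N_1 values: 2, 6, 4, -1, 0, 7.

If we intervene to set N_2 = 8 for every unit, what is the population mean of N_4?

Under do(N_2=8), N_2's equation is replaced by N_2=8 for every unit. Per-unit N_4: -24, -36, -30, -15, -18, -39. Mean = -27.

-27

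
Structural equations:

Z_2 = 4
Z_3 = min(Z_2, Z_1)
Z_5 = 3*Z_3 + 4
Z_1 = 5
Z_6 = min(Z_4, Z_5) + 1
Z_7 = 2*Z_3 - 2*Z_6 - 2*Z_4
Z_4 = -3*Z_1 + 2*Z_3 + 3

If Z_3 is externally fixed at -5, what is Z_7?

76

The intervention breaks the incoming arrows to Z_3: Z_3 = min(Z_2, Z_1) no longer applies, and Z_3 = -5.
Z_4 = -3*Z_1 + 2*Z_3 + 3  [with Z_1=5, Z_3=-5]  = -22
Z_5 = 3*Z_3 + 4  [with Z_3=-5]  = -11
Z_6 = min(Z_4, Z_5) + 1  [with Z_4=-22, Z_5=-11]  = -21
Z_7 = 2*Z_3 - 2*Z_6 - 2*Z_4  [with Z_3=-5, Z_6=-21, Z_4=-22]  = 76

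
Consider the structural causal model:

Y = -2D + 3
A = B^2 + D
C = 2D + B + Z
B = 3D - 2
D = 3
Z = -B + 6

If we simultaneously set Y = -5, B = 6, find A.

The joint intervention fixes Y = -5, B = 6, removing each variable's own equation.
A = B^2 + D  [with B=6, D=3]  = 39

39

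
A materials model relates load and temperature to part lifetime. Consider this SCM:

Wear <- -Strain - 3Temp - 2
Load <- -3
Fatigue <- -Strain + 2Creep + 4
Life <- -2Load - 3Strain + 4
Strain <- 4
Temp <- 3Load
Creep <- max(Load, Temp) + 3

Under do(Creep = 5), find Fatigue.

Under do(Creep=5), the mechanism Creep <- max(Load, Temp) + 3 is discarded; Creep is fixed at 5.
Fatigue = -Strain + 2Creep + 4  [with Strain=4, Creep=5]  = 10

10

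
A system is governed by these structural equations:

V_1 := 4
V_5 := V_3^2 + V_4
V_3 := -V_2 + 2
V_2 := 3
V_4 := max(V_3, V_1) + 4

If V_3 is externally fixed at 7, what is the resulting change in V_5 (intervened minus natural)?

51

do(V_3=7) replaces the equation V_3 := -V_2 + 2 with the constant V_3 = 7.
V_4 = max(V_3, V_1) + 4  [with V_3=7, V_1=4]  = 11
V_5 = V_3^2 + V_4  [with V_3=7, V_4=11]  = 60
Without intervention: V_3 = -V_2 + 2  [with V_2=3]  = -1; V_4 = max(V_3, V_1) + 4  [with V_3=-1, V_1=4]  = 8; V_5 = V_3^2 + V_4  [with V_3=-1, V_4=8]  = 9.
Change = 60 − 9 = 51.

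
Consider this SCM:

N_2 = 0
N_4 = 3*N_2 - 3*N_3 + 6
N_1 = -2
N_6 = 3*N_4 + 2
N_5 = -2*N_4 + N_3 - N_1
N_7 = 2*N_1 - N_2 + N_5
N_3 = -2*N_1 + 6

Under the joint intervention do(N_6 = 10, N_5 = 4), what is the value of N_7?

0

Setting N_6 = 10, N_5 = 4 by intervention discards those variables' equations.
N_7 = 2*N_1 - N_2 + N_5  [with N_1=-2, N_2=0, N_5=4]  = 0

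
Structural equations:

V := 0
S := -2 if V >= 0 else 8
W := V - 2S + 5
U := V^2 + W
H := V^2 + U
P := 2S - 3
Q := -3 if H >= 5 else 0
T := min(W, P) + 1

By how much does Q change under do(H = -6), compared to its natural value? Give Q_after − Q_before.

3

Under do(H=-6), the mechanism H := V^2 + U is discarded; H is fixed at -6.
Q = -3 if H >= 5 else 0  [with H=-6]  = 0
Without intervention: S = -2 if V >= 0 else 8  [with V=0]  = -2; W = V - 2S + 5  [with V=0, S=-2]  = 9; U = V^2 + W  [with V=0, W=9]  = 9; H = V^2 + U  [with V=0, U=9]  = 9; Q = -3 if H >= 5 else 0  [with H=9]  = -3.
Change = 0 − (-3) = 3.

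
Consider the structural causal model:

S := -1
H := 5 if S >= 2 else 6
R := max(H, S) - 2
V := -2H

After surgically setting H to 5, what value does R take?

The intervention breaks the incoming arrows to H: H := 5 if S >= 2 else 6 no longer applies, and H = 5.
R = max(H, S) - 2  [with H=5, S=-1]  = 3

3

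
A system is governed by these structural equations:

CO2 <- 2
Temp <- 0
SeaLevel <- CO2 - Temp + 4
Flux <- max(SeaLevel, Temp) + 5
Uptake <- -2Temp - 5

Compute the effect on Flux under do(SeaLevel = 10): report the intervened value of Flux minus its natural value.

The intervention breaks the incoming arrows to SeaLevel: SeaLevel <- CO2 - Temp + 4 no longer applies, and SeaLevel = 10.
Flux = max(SeaLevel, Temp) + 5  [with SeaLevel=10, Temp=0]  = 15
Without intervention: SeaLevel = CO2 - Temp + 4  [with CO2=2, Temp=0]  = 6; Flux = max(SeaLevel, Temp) + 5  [with SeaLevel=6, Temp=0]  = 11.
Change = 15 − 11 = 4.

4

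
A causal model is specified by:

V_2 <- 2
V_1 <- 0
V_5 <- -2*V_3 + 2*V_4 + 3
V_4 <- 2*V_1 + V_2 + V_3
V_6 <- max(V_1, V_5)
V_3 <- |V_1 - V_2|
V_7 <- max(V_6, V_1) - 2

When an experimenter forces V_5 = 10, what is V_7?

8

Under do(V_5=10), the mechanism V_5 <- -2*V_3 + 2*V_4 + 3 is discarded; V_5 is fixed at 10.
V_6 = max(V_1, V_5)  [with V_1=0, V_5=10]  = 10
V_7 = max(V_6, V_1) - 2  [with V_6=10, V_1=0]  = 8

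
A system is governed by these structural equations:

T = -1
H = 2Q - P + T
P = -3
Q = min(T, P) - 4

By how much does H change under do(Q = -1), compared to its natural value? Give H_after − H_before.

The intervention breaks the incoming arrows to Q: Q = min(T, P) - 4 no longer applies, and Q = -1.
H = 2Q - P + T  [with Q=-1, P=-3, T=-1]  = 0
Without intervention: Q = min(T, P) - 4  [with T=-1, P=-3]  = -7; H = 2Q - P + T  [with Q=-7, P=-3, T=-1]  = -12.
Change = 0 − (-12) = 12.

12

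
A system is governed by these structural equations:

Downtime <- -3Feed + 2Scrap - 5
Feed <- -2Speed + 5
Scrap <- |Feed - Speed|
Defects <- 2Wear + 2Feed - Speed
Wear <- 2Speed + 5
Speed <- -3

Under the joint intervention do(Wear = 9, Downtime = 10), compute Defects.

43

Setting Wear = 9, Downtime = 10 by intervention discards those variables' equations.
Feed = -2Speed + 5  [with Speed=-3]  = 11
Defects = 2Wear + 2Feed - Speed  [with Wear=9, Feed=11, Speed=-3]  = 43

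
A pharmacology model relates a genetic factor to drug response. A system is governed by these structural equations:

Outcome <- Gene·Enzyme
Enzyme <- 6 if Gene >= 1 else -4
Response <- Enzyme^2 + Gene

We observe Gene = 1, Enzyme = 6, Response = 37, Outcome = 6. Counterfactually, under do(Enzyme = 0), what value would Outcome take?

Under do(Enzyme=0), the mechanism Enzyme <- 6 if Gene >= 1 else -4 is discarded; Enzyme is fixed at 0.
Outcome = Gene·Enzyme  [with Gene=1, Enzyme=0]  = 0

0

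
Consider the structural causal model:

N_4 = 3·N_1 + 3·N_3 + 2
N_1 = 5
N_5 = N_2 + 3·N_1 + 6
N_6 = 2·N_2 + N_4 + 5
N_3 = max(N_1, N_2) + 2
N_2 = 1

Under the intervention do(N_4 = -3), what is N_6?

Under do(N_4=-3), the mechanism N_4 = 3·N_1 + 3·N_3 + 2 is discarded; N_4 is fixed at -3.
N_6 = 2·N_2 + N_4 + 5  [with N_2=1, N_4=-3]  = 4

4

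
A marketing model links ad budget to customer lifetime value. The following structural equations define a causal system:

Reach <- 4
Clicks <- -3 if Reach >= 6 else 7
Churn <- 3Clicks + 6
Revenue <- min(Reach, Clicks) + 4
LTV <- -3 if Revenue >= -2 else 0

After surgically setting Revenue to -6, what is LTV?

Intervening sets Revenue = -6 and removes its equation (Revenue <- min(Reach, Clicks) + 4).
LTV = -3 if Revenue >= -2 else 0  [with Revenue=-6]  = 0

0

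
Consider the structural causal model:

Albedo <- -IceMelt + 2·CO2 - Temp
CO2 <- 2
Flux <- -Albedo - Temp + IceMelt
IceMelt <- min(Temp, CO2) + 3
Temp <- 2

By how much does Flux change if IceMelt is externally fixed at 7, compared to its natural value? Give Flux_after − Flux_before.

do(IceMelt=7) replaces the equation IceMelt <- min(Temp, CO2) + 3 with the constant IceMelt = 7.
Albedo = -IceMelt + 2·CO2 - Temp  [with IceMelt=7, CO2=2, Temp=2]  = -5
Flux = -Albedo - Temp + IceMelt  [with Albedo=-5, Temp=2, IceMelt=7]  = 10
Without intervention: IceMelt = min(Temp, CO2) + 3  [with Temp=2, CO2=2]  = 5; Albedo = -IceMelt + 2·CO2 - Temp  [with IceMelt=5, CO2=2, Temp=2]  = -3; Flux = -Albedo - Temp + IceMelt  [with Albedo=-3, Temp=2, IceMelt=5]  = 6.
Change = 10 − 6 = 4.

4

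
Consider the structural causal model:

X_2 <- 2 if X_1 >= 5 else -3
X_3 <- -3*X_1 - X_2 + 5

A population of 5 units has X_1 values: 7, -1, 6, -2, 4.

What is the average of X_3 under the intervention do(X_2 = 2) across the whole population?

-5.4

Every unit gets X_2=2 under the intervention. X_3 values become -18, 6, -15, 9, -9; E[X_3|do(X_2=2)] = -5.4.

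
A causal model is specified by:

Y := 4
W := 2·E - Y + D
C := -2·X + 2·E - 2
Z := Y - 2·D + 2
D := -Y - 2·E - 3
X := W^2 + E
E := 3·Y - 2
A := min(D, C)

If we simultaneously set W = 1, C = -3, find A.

-27

Under do(W = 1, C = -3), each intervened variable's structural equation is replaced by its fixed value.
E = 3·Y - 2  [with Y=4]  = 10
D = -Y - 2·E - 3  [with Y=4, E=10]  = -27
A = min(D, C)  [with D=-27, C=-3]  = -27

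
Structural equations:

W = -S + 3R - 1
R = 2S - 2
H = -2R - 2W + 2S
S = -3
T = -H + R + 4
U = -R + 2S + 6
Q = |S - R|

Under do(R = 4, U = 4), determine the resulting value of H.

Setting R = 4, U = 4 by intervention discards those variables' equations.
W = -S + 3R - 1  [with S=-3, R=4]  = 14
H = -2R - 2W + 2S  [with R=4, W=14, S=-3]  = -42

-42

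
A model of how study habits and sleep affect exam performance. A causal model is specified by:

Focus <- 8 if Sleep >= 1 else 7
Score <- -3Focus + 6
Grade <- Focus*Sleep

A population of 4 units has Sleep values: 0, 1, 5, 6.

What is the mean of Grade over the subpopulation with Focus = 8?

E[Grade|Focus=8] averages over only the 3 units with Focus=8 (Sleep = 1, 5, 6): Grade = 8, 40, 48, mean 32.

32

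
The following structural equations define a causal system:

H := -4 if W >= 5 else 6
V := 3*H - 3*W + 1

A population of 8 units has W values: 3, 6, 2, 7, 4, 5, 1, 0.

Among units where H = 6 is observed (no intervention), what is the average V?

E[V|H=6] averages over only the 5 units with H=6 (W = 3, 2, 4, 1, 0): V = 10, 13, 7, 16, 19, mean 13.

13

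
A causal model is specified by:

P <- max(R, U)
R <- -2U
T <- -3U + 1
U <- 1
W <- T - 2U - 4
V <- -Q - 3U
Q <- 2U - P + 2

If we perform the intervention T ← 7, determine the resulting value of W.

The intervention breaks the incoming arrows to T: T <- -3U + 1 no longer applies, and T = 7.
W = T - 2U - 4  [with T=7, U=1]  = 1

1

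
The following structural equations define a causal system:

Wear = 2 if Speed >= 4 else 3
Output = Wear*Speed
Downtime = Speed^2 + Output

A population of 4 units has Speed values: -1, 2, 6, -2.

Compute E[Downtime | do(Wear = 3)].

Under do(Wear=3), Wear's equation is replaced by Wear=3 for every unit. Per-unit Downtime: -2, 10, 54, -2. Mean = 15.

15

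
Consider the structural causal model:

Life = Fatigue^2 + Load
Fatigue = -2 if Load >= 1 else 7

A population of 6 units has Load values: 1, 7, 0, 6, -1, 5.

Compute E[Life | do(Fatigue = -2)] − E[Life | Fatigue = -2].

do(Fatigue=-2) breaks Fatigue's dependence on Load. With Fatigue=-2 fixed, Life across the units is 5, 11, 4, 10, 3, 9, mean 7.
Conditioning on Fatigue=-2 selects the 4 unit(s) with Load ∈ {1, 7, 6, 5}. Their Life values: 5, 11, 10, 9. Mean = 8.75.
Difference = 7 − 8.75 = -1.75.

-1.75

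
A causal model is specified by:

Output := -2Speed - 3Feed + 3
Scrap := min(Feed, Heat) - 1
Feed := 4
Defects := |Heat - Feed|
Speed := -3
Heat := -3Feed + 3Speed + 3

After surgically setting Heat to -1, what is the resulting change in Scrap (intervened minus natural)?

do(Heat=-1) replaces the equation Heat := -3Feed + 3Speed + 3 with the constant Heat = -1.
Scrap = min(Feed, Heat) - 1  [with Feed=4, Heat=-1]  = -2
Without intervention: Heat = -3Feed + 3Speed + 3  [with Feed=4, Speed=-3]  = -18; Scrap = min(Feed, Heat) - 1  [with Feed=4, Heat=-18]  = -19.
Change = -2 − (-19) = 17.

17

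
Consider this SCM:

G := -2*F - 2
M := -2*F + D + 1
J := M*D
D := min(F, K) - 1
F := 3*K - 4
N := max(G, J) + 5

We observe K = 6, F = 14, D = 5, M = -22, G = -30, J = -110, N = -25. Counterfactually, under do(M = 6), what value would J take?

30

Under do(M=6), the mechanism M := -2*F + D + 1 is discarded; M is fixed at 6.
F = 3*K - 4  [with K=6]  = 14
D = min(F, K) - 1  [with F=14, K=6]  = 5
J = M*D  [with M=6, D=5]  = 30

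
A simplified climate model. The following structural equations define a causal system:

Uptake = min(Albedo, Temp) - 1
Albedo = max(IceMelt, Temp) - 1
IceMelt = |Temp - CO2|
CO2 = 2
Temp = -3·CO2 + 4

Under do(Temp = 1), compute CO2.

Under do(Temp=1), the mechanism Temp = -3·CO2 + 4 is discarded; Temp is fixed at 1.
CO2 is not downstream of the intervention, so its value is determined by the original equations.

2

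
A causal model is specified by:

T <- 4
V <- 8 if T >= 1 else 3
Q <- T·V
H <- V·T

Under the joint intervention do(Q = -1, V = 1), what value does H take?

4

The joint intervention fixes Q = -1, V = 1, removing each variable's own equation.
H = V·T  [with V=1, T=4]  = 4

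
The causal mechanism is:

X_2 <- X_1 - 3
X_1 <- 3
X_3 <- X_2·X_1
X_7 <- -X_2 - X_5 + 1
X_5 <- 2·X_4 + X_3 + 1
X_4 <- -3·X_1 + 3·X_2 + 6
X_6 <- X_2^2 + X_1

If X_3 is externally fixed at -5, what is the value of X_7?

The intervention breaks the incoming arrows to X_3: X_3 <- X_2·X_1 no longer applies, and X_3 = -5.
X_2 = X_1 - 3  [with X_1=3]  = 0
X_4 = -3·X_1 + 3·X_2 + 6  [with X_1=3, X_2=0]  = -3
X_5 = 2·X_4 + X_3 + 1  [with X_4=-3, X_3=-5]  = -10
X_7 = -X_2 - X_5 + 1  [with X_2=0, X_5=-10]  = 11

11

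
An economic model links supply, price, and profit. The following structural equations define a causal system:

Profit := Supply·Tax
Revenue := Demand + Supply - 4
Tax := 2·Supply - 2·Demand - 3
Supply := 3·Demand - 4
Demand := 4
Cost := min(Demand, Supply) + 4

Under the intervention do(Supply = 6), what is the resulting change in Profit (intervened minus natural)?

Under do(Supply=6), the mechanism Supply := 3·Demand - 4 is discarded; Supply is fixed at 6.
Tax = 2·Supply - 2·Demand - 3  [with Supply=6, Demand=4]  = 1
Profit = Supply·Tax  [with Supply=6, Tax=1]  = 6
Without intervention: Supply = 3·Demand - 4  [with Demand=4]  = 8; Tax = 2·Supply - 2·Demand - 3  [with Supply=8, Demand=4]  = 5; Profit = Supply·Tax  [with Supply=8, Tax=5]  = 40.
Change = 6 − 40 = -34.

-34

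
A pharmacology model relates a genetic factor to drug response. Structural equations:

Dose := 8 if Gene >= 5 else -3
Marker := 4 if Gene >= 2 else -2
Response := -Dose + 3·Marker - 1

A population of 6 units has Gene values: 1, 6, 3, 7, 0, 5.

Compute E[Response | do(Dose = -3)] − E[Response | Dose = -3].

6

Under do(Dose=-3), Dose's equation is replaced by Dose=-3 for every unit. Per-unit Response: -4, 14, 14, 14, -4, 14. Mean = 8.
E[Response|Dose=-3] averages over only the 3 units with Dose=-3 (Gene = 1, 3, 0): Response = -4, 14, -4, mean 2.
Difference = 8 − 2 = 6.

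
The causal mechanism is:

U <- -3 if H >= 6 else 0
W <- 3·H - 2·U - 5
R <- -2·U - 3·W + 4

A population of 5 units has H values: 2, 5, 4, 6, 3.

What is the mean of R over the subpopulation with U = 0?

E[R|U=0] averages over only the 4 units with U=0 (H = 2, 5, 4, 3): R = 1, -26, -17, -8, mean -12.5.

-12.5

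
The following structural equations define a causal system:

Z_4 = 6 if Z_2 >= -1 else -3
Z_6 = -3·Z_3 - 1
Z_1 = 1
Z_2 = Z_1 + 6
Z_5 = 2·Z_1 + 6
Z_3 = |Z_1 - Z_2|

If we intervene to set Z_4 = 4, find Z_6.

-19

Under do(Z_4=4), the mechanism Z_4 = 6 if Z_2 >= -1 else -3 is discarded; Z_4 is fixed at 4.
Since Z_6 is not a descendant of the intervened variable, it is unaffected.
Z_2 = Z_1 + 6  [with Z_1=1]  = 7
Z_3 = |Z_1 - Z_2|  [with Z_1=1, Z_2=7]  = 6
Z_6 = -3·Z_3 - 1  [with Z_3=6]  = -19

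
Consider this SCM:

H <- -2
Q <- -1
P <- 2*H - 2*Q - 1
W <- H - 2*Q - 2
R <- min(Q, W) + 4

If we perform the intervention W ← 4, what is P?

Under do(W=4), the mechanism W <- H - 2*Q - 2 is discarded; W is fixed at 4.
Since P is not a descendant of the intervened variable, it is unaffected.
P = 2*H - 2*Q - 1  [with H=-2, Q=-1]  = -3

-3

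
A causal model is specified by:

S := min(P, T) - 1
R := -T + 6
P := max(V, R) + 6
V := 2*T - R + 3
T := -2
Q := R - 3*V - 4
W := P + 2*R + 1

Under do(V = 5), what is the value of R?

8

Under do(V=5), the mechanism V := 2*T - R + 3 is discarded; V is fixed at 5.
Since R is not a descendant of the intervened variable, it is unaffected.
R = -T + 6  [with T=-2]  = 8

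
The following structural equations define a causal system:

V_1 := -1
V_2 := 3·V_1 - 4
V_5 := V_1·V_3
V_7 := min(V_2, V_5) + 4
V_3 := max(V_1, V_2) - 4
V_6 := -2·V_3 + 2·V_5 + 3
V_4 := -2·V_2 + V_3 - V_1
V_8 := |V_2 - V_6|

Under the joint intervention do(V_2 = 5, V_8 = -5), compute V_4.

-8

Under do(V_2 = 5, V_8 = -5), each intervened variable's structural equation is replaced by its fixed value.
V_3 = max(V_1, V_2) - 4  [with V_1=-1, V_2=5]  = 1
V_4 = -2·V_2 + V_3 - V_1  [with V_2=5, V_3=1, V_1=-1]  = -8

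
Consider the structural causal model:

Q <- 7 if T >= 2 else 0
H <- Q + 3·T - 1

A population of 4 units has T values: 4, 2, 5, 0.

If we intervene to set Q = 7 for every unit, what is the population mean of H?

14.25

The intervention sets Q=7 in all 4 units regardless of T. Recomputing H per unit gives 18, 12, 21, 6; average 14.25.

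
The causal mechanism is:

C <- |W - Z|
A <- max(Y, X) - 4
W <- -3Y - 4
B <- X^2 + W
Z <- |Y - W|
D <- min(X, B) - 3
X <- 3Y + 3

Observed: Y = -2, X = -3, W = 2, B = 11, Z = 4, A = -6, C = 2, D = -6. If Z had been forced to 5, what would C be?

3

Under do(Z=5), the mechanism Z <- |Y - W| is discarded; Z is fixed at 5.
W = -3Y - 4  [with Y=-2]  = 2
C = |W - Z|  [with W=2, Z=5]  = 3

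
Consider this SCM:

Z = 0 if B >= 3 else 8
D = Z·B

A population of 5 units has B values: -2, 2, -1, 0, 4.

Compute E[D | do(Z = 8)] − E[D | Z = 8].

Every unit gets Z=8 under the intervention. D values become -16, 16, -8, 0, 32; E[D|do(Z=8)] = 4.8.
Conditioning on Z=8 selects the 4 unit(s) with B ∈ {-2, 2, -1, 0}. Their D values: -16, 16, -8, 0. Mean = -2.
Difference = 4.8 − (-2) = 6.8.

6.8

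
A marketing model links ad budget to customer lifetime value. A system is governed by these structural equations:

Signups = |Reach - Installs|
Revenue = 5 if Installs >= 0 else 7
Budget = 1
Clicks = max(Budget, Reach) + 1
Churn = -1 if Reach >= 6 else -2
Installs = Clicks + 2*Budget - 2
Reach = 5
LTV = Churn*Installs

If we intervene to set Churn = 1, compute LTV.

Intervening sets Churn = 1 and removes its equation (Churn = -1 if Reach >= 6 else -2).
Clicks = max(Budget, Reach) + 1  [with Budget=1, Reach=5]  = 6
Installs = Clicks + 2*Budget - 2  [with Clicks=6, Budget=1]  = 6
LTV = Churn*Installs  [with Churn=1, Installs=6]  = 6

6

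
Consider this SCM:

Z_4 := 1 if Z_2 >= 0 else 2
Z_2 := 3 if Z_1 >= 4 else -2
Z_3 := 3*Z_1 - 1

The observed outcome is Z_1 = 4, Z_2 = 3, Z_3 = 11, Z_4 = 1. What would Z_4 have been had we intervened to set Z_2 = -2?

Under do(Z_2=-2), the mechanism Z_2 := 3 if Z_1 >= 4 else -2 is discarded; Z_2 is fixed at -2.
Z_4 = 1 if Z_2 >= 0 else 2  [with Z_2=-2]  = 2

2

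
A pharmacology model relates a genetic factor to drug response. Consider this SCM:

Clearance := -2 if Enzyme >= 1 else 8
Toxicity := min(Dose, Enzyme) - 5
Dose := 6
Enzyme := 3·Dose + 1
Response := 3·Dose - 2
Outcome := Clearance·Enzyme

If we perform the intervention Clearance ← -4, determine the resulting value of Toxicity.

The intervention breaks the incoming arrows to Clearance: Clearance := -2 if Enzyme >= 1 else 8 no longer applies, and Clearance = -4.
Since Toxicity is not a descendant of the intervened variable, it is unaffected.
Enzyme = 3·Dose + 1  [with Dose=6]  = 19
Toxicity = min(Dose, Enzyme) - 5  [with Dose=6, Enzyme=19]  = 1

1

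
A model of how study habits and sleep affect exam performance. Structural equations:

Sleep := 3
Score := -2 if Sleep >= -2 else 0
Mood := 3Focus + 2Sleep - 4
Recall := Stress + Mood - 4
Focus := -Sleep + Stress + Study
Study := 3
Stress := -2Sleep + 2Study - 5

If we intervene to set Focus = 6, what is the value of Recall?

The intervention breaks the incoming arrows to Focus: Focus := -Sleep + Stress + Study no longer applies, and Focus = 6.
Stress = -2Sleep + 2Study - 5  [with Sleep=3, Study=3]  = -5
Mood = 3Focus + 2Sleep - 4  [with Focus=6, Sleep=3]  = 20
Recall = Stress + Mood - 4  [with Stress=-5, Mood=20]  = 11

11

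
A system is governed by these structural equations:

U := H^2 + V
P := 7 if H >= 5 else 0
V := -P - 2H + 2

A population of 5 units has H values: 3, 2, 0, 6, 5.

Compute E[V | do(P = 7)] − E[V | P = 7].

The intervention sets P=7 in all 5 units regardless of H. Recomputing V per unit gives -11, -9, -5, -17, -15; average -11.4.
Conditioning on P=7 selects the 2 unit(s) with H ∈ {6, 5}. Their V values: -17, -15. Mean = -16.
Difference = -11.4 − (-16) = 4.6.

4.6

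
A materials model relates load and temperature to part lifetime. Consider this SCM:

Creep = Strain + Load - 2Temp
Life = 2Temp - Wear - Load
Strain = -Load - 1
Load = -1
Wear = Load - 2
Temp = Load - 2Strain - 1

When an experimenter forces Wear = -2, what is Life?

-1

The intervention breaks the incoming arrows to Wear: Wear = Load - 2 no longer applies, and Wear = -2.
Strain = -Load - 1  [with Load=-1]  = 0
Temp = Load - 2Strain - 1  [with Load=-1, Strain=0]  = -2
Life = 2Temp - Wear - Load  [with Temp=-2, Wear=-2, Load=-1]  = -1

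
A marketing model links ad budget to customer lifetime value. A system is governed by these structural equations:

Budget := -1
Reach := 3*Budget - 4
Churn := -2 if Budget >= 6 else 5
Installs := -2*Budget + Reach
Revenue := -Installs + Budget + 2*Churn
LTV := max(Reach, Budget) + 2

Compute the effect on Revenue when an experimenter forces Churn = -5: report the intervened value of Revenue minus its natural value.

Intervening sets Churn = -5 and removes its equation (Churn := -2 if Budget >= 6 else 5).
Reach = 3*Budget - 4  [with Budget=-1]  = -7
Installs = -2*Budget + Reach  [with Budget=-1, Reach=-7]  = -5
Revenue = -Installs + Budget + 2*Churn  [with Installs=-5, Budget=-1, Churn=-5]  = -6
Without intervention: Reach = 3*Budget - 4  [with Budget=-1]  = -7; Installs = -2*Budget + Reach  [with Budget=-1, Reach=-7]  = -5; Churn = -2 if Budget >= 6 else 5  [with Budget=-1]  = 5; Revenue = -Installs + Budget + 2*Churn  [with Installs=-5, Budget=-1, Churn=5]  = 14.
Change = -6 − 14 = -20.

-20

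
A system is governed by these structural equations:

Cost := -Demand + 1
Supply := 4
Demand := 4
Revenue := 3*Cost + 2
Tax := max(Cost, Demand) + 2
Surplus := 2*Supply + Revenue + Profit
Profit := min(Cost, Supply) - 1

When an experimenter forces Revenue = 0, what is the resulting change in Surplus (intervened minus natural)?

The intervention breaks the incoming arrows to Revenue: Revenue := 3*Cost + 2 no longer applies, and Revenue = 0.
Cost = -Demand + 1  [with Demand=4]  = -3
Profit = min(Cost, Supply) - 1  [with Cost=-3, Supply=4]  = -4
Surplus = 2*Supply + Revenue + Profit  [with Supply=4, Revenue=0, Profit=-4]  = 4
Without intervention: Cost = -Demand + 1  [with Demand=4]  = -3; Revenue = 3*Cost + 2  [with Cost=-3]  = -7; Profit = min(Cost, Supply) - 1  [with Cost=-3, Supply=4]  = -4; Surplus = 2*Supply + Revenue + Profit  [with Supply=4, Revenue=-7, Profit=-4]  = -3.
Change = 4 − (-3) = 7.

7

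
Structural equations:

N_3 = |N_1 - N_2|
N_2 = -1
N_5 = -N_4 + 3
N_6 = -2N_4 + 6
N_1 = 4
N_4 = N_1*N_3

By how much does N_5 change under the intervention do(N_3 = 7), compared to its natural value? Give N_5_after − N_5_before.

-8

do(N_3=7) replaces the equation N_3 = |N_1 - N_2| with the constant N_3 = 7.
N_4 = N_1*N_3  [with N_1=4, N_3=7]  = 28
N_5 = -N_4 + 3  [with N_4=28]  = -25
Without intervention: N_3 = |N_1 - N_2|  [with N_1=4, N_2=-1]  = 5; N_4 = N_1*N_3  [with N_1=4, N_3=5]  = 20; N_5 = -N_4 + 3  [with N_4=20]  = -17.
Change = -25 − (-17) = -8.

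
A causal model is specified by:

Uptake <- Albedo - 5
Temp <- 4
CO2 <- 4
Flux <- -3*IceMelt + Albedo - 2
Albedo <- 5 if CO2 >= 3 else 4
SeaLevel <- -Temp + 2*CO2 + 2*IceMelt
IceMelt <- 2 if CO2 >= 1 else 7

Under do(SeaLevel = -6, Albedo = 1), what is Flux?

Setting SeaLevel = -6, Albedo = 1 by intervention discards those variables' equations.
IceMelt = 2 if CO2 >= 1 else 7  [with CO2=4]  = 2
Flux = -3*IceMelt + Albedo - 2  [with IceMelt=2, Albedo=1]  = -7

-7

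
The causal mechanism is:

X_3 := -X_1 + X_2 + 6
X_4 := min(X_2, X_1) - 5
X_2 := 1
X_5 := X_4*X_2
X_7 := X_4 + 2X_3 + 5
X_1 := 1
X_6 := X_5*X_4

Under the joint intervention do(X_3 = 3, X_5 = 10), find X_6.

Setting X_3 = 3, X_5 = 10 by intervention discards those variables' equations.
X_4 = min(X_2, X_1) - 5  [with X_2=1, X_1=1]  = -4
X_6 = X_5*X_4  [with X_5=10, X_4=-4]  = -40

-40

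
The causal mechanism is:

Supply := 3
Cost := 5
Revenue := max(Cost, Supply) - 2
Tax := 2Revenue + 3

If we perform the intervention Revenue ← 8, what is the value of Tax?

19

The intervention breaks the incoming arrows to Revenue: Revenue := max(Cost, Supply) - 2 no longer applies, and Revenue = 8.
Tax = 2Revenue + 3  [with Revenue=8]  = 19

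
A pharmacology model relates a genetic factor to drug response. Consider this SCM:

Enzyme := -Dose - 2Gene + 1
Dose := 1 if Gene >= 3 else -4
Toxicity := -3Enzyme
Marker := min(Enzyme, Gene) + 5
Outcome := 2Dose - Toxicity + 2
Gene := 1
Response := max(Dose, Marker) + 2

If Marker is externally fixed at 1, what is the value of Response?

Intervening sets Marker = 1 and removes its equation (Marker := min(Enzyme, Gene) + 5).
Dose = 1 if Gene >= 3 else -4  [with Gene=1]  = -4
Response = max(Dose, Marker) + 2  [with Dose=-4, Marker=1]  = 3

3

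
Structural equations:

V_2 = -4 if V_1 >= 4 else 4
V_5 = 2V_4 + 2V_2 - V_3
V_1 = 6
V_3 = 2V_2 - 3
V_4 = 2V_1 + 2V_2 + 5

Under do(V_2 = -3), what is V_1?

Under do(V_2=-3), the mechanism V_2 = -4 if V_1 >= 4 else 4 is discarded; V_2 is fixed at -3.
V_1 is not downstream of the intervention, so its value is determined by the original equations.

6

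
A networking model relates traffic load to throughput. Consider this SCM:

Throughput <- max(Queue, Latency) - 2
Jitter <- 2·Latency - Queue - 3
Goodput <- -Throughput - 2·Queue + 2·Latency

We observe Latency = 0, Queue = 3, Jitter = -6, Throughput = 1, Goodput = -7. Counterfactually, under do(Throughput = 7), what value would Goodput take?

-13

Intervening sets Throughput = 7 and removes its equation (Throughput <- max(Queue, Latency) - 2).
Goodput = -Throughput - 2·Queue + 2·Latency  [with Throughput=7, Queue=3, Latency=0]  = -13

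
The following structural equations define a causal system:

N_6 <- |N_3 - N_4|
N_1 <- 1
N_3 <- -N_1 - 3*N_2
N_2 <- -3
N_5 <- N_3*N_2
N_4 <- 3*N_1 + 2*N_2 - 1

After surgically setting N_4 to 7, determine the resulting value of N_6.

Under do(N_4=7), the mechanism N_4 <- 3*N_1 + 2*N_2 - 1 is discarded; N_4 is fixed at 7.
N_3 = -N_1 - 3*N_2  [with N_1=1, N_2=-3]  = 8
N_6 = |N_3 - N_4|  [with N_3=8, N_4=7]  = 1

1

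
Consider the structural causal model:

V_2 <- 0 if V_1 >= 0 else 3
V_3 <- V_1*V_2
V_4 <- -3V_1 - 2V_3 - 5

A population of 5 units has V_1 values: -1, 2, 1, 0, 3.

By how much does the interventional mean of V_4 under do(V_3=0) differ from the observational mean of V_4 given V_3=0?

The intervention sets V_3=0 in all 5 units regardless of V_1. Recomputing V_4 per unit gives -2, -11, -8, -5, -14; average -8.
E[V_4|V_3=0] averages over only the 4 units with V_3=0 (V_1 = 2, 1, 0, 3): V_4 = -11, -8, -5, -14, mean -9.5.
Difference = -8 − (-9.5) = 1.5.

1.5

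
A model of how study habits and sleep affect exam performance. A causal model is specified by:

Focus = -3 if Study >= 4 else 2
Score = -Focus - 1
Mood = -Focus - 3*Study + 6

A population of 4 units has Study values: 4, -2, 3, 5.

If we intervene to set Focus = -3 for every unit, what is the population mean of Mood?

1.5

Under do(Focus=-3), Focus's equation is replaced by Focus=-3 for every unit. Per-unit Mood: -3, 15, 0, -6. Mean = 1.5.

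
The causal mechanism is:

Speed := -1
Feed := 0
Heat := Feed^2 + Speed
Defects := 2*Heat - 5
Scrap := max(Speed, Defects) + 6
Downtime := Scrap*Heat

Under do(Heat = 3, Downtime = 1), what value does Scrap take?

7

The joint intervention fixes Heat = 3, Downtime = 1, removing each variable's own equation.
Defects = 2*Heat - 5  [with Heat=3]  = 1
Scrap = max(Speed, Defects) + 6  [with Speed=-1, Defects=1]  = 7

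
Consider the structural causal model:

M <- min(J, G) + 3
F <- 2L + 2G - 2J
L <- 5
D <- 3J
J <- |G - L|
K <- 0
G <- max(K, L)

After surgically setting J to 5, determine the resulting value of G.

5

Under do(J=5), the mechanism J <- |G - L| is discarded; J is fixed at 5.
Since G is not a descendant of the intervened variable, it is unaffected.
G = max(K, L)  [with K=0, L=5]  = 5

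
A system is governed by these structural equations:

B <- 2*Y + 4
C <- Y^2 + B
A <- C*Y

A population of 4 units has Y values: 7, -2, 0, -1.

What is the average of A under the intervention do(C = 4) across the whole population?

Under do(C=4), C's equation is replaced by C=4 for every unit. Per-unit A: 28, -8, 0, -4. Mean = 4.

4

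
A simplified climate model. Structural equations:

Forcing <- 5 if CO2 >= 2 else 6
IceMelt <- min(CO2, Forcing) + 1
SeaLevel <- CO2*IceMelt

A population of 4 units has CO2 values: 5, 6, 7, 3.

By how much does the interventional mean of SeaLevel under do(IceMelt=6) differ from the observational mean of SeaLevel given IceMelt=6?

-4.5

Every unit gets IceMelt=6 under the intervention. SeaLevel values become 30, 36, 42, 18; E[SeaLevel|do(IceMelt=6)] = 31.5.
E[SeaLevel|IceMelt=6] averages over only the 3 units with IceMelt=6 (CO2 = 5, 6, 7): SeaLevel = 30, 36, 42, mean 36.
Difference = 31.5 − 36 = -4.5.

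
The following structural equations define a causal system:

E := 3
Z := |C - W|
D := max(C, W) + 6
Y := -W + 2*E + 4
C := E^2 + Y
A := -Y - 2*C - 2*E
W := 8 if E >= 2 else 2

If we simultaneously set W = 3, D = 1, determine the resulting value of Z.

Setting W = 3, D = 1 by intervention discards those variables' equations.
Y = -W + 2*E + 4  [with W=3, E=3]  = 7
C = E^2 + Y  [with E=3, Y=7]  = 16
Z = |C - W|  [with C=16, W=3]  = 13

13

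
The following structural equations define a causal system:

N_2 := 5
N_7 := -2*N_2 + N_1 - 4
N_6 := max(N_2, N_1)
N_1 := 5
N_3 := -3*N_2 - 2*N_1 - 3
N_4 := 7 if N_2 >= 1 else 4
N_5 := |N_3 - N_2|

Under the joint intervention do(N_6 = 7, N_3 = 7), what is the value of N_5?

Under do(N_6 = 7, N_3 = 7), each intervened variable's structural equation is replaced by its fixed value.
N_5 = |N_3 - N_2|  [with N_3=7, N_2=5]  = 2

2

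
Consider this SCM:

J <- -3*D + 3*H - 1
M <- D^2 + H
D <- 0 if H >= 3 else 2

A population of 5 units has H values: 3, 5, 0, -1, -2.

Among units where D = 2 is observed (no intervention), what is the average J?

Observing D=2 restricts to units where D's equation naturally yields 2: H ∈ {0, -1, -2}. In that subpopulation J = -7, -10, -13, mean -10.

-10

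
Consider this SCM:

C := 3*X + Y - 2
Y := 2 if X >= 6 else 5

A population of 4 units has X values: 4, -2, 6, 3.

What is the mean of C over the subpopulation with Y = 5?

8

E[C|Y=5] averages over only the 3 units with Y=5 (X = 4, -2, 3): C = 15, -3, 12, mean 8.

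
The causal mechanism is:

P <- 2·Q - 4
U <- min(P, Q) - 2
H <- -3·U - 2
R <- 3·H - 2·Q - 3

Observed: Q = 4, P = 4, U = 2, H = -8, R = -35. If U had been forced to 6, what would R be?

do(U=6) replaces the equation U <- min(P, Q) - 2 with the constant U = 6.
H = -3·U - 2  [with U=6]  = -20
R = 3·H - 2·Q - 3  [with H=-20, Q=4]  = -71

-71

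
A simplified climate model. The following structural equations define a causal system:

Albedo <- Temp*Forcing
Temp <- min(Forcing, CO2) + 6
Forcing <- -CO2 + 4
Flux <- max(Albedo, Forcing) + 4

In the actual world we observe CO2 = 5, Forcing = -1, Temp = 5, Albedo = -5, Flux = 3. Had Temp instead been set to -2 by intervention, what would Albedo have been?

2

The intervention breaks the incoming arrows to Temp: Temp <- min(Forcing, CO2) + 6 no longer applies, and Temp = -2.
Forcing = -CO2 + 4  [with CO2=5]  = -1
Albedo = Temp*Forcing  [with Temp=-2, Forcing=-1]  = 2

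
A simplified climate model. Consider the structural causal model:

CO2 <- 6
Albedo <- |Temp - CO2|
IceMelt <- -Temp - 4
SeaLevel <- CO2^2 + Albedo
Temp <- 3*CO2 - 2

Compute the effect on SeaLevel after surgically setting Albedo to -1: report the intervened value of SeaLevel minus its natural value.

-11

Intervening sets Albedo = -1 and removes its equation (Albedo <- |Temp - CO2|).
SeaLevel = CO2^2 + Albedo  [with CO2=6, Albedo=-1]  = 35
Without intervention: Temp = 3*CO2 - 2  [with CO2=6]  = 16; Albedo = |Temp - CO2|  [with Temp=16, CO2=6]  = 10; SeaLevel = CO2^2 + Albedo  [with CO2=6, Albedo=10]  = 46.
Change = 35 − 46 = -11.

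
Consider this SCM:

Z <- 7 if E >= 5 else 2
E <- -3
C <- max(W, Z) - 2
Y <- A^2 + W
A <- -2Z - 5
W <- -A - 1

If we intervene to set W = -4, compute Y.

77

Intervening sets W = -4 and removes its equation (W <- -A - 1).
Z = 7 if E >= 5 else 2  [with E=-3]  = 2
A = -2Z - 5  [with Z=2]  = -9
Y = A^2 + W  [with A=-9, W=-4]  = 77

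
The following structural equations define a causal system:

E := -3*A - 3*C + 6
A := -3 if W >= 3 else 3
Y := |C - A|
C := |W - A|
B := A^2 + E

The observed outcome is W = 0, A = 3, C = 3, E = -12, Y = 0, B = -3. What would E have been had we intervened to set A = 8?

Under do(A=8), the mechanism A := -3 if W >= 3 else 3 is discarded; A is fixed at 8.
C = |W - A|  [with W=0, A=8]  = 8
E = -3*A - 3*C + 6  [with A=8, C=8]  = -42

-42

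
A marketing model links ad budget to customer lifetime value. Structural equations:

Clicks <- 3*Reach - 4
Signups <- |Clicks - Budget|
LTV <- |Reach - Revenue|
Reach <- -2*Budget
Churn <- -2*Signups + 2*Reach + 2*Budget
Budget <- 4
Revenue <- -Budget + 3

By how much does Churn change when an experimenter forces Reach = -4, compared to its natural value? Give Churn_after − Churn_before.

32

do(Reach=-4) replaces the equation Reach <- -2*Budget with the constant Reach = -4.
Clicks = 3*Reach - 4  [with Reach=-4]  = -16
Signups = |Clicks - Budget|  [with Clicks=-16, Budget=4]  = 20
Churn = -2*Signups + 2*Reach + 2*Budget  [with Signups=20, Reach=-4, Budget=4]  = -40
Without intervention: Reach = -2*Budget  [with Budget=4]  = -8; Clicks = 3*Reach - 4  [with Reach=-8]  = -28; Signups = |Clicks - Budget|  [with Clicks=-28, Budget=4]  = 32; Churn = -2*Signups + 2*Reach + 2*Budget  [with Signups=32, Reach=-8, Budget=4]  = -72.
Change = -40 − (-72) = 32.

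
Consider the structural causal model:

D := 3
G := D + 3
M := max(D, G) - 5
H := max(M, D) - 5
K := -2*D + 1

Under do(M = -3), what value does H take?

-2

do(M=-3) replaces the equation M := max(D, G) - 5 with the constant M = -3.
H = max(M, D) - 5  [with M=-3, D=3]  = -2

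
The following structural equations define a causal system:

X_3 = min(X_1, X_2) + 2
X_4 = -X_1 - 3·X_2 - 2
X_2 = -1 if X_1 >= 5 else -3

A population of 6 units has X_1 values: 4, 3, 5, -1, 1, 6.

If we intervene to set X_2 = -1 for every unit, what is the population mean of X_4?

-2

Under do(X_2=-1), X_2's equation is replaced by X_2=-1 for every unit. Per-unit X_4: -3, -2, -4, 2, 0, -5. Mean = -2.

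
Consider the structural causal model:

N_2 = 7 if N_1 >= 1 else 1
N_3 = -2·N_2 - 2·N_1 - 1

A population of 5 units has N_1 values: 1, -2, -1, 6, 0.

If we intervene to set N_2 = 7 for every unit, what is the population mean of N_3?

-16.6

do(N_2=7) breaks N_2's dependence on N_1. With N_2=7 fixed, N_3 across the units is -17, -11, -13, -27, -15, mean -16.6.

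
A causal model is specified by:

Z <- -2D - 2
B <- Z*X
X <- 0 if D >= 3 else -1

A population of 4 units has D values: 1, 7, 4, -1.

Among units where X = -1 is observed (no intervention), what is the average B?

Conditioning on X=-1 selects the 2 unit(s) with D ∈ {1, -1}. Their B values: 4, 0. Mean = 2.

2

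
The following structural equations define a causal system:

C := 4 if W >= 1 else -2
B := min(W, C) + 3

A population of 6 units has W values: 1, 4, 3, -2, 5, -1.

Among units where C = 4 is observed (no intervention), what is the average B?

Observing C=4 restricts to units where C's equation naturally yields 4: W ∈ {1, 4, 3, 5}. In that subpopulation B = 4, 7, 6, 7, mean 6.

6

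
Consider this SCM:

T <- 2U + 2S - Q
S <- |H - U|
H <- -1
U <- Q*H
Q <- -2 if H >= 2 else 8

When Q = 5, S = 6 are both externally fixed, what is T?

-3

Setting Q = 5, S = 6 by intervention discards those variables' equations.
U = Q*H  [with Q=5, H=-1]  = -5
T = 2U + 2S - Q  [with U=-5, S=6, Q=5]  = -3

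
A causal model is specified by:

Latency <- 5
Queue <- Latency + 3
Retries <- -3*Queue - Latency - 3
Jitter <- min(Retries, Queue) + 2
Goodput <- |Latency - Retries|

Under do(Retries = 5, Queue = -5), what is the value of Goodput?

Setting Retries = 5, Queue = -5 by intervention discards those variables' equations.
Goodput = |Latency - Retries|  [with Latency=5, Retries=5]  = 0

0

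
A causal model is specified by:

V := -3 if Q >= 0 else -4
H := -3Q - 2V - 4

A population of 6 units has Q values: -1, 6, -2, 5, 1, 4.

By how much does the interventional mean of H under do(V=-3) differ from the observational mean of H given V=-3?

5.5

Every unit gets V=-3 under the intervention. H values become 5, -16, 8, -13, -1, -10; E[H|do(V=-3)] = -4.5.
Conditioning on V=-3 selects the 4 unit(s) with Q ∈ {6, 5, 1, 4}. Their H values: -16, -13, -1, -10. Mean = -10.
Difference = -4.5 − (-10) = 5.5.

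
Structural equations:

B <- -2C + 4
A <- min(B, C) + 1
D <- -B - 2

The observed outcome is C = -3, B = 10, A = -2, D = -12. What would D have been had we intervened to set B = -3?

Under do(B=-3), the mechanism B <- -2C + 4 is discarded; B is fixed at -3.
D = -B - 2  [with B=-3]  = 1

1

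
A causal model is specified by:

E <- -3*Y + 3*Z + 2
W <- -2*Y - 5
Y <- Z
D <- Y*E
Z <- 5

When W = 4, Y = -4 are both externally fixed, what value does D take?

The joint intervention fixes W = 4, Y = -4, removing each variable's own equation.
E = -3*Y + 3*Z + 2  [with Y=-4, Z=5]  = 29
D = Y*E  [with Y=-4, E=29]  = -116

-116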